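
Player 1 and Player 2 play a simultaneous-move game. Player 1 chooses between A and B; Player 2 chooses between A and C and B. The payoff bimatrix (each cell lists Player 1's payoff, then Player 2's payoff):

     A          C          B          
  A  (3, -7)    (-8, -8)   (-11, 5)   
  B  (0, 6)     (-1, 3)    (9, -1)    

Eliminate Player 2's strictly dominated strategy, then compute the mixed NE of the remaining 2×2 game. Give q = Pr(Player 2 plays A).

Player 2's strategy C is strictly dominated by A: -7 > -8 and 6 > 3. Eliminate C.
Player 1's indifference between A and B determines Player 2's mixing probability q:
  Player 1's payoff to A: q·3 + (1−q)·(-11) = 14q - 11
  Player 1's payoff to B: q·0 + (1−q)·9 = -9q + 9
  14q - 11 = -9q + 9  ⇒  23q = 20  ⇒  q = 20/23.

q = 20/23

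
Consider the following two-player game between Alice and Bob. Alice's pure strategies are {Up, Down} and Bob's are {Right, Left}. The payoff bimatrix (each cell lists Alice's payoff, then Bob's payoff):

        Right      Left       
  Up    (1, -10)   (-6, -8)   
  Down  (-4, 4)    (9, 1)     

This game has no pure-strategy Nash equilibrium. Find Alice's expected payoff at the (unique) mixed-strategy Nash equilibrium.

-3/4

Set Alice's expected payoff from Up equal to that from Down:
  Alice's payoff from Up: q·1 + (1−q)·(-6) = 7q - 6
  Alice's payoff from Down: q·(-4) + (1−q)·9 = -13q + 9
  7q - 6 = -13q + 9  ⇒  20q = 15  ⇒  q = 3/4.
At equilibrium Alice is indifferent across rows, so Alice's payoff equals the payoff from Up: (3/4)·1 + (1/4)·(-6) = -3/4.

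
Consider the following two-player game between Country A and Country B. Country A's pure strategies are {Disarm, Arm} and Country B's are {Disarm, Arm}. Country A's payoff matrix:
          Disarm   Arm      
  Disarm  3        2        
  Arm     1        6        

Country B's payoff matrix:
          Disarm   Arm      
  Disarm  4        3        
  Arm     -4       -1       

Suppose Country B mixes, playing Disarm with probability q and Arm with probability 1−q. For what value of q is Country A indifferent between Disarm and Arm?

Country A's indifference between Disarm and Arm determines Country B's mixing probability q:
  Country A's payoff to Disarm: q·3 + (1−q)·2 = q + 2
  Country A's payoff to Arm: q·1 + (1−q)·6 = -5q + 6
  q + 2 = -5q + 6  ⇒  6q = 4  ⇒  q = 2/3.

q = 2/3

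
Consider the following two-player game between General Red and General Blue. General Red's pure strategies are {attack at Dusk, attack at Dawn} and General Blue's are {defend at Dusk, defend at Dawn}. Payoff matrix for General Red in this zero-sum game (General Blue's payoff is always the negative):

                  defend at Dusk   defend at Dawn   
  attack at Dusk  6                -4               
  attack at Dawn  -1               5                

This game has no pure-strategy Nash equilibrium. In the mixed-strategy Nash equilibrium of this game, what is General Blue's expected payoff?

-13/8

Set General Blue's expected payoff from defend at Dusk equal to that from defend at Dawn:
  General Blue's expected payoff from defend at Dusk: p·(-6) + (1−p)·1 = -7p + 1
  General Blue's expected payoff from defend at Dawn: p·4 + (1−p)·(-5) = 9p - 5
  -7p + 1 = 9p - 5  ⇒  -16p = -6  ⇒  p = 3/8.
At equilibrium General Blue is indifferent across columns, so General Blue's payoff equals the payoff from defend at Dusk: (3/8)·(-6) + (5/8)·1 = -13/8.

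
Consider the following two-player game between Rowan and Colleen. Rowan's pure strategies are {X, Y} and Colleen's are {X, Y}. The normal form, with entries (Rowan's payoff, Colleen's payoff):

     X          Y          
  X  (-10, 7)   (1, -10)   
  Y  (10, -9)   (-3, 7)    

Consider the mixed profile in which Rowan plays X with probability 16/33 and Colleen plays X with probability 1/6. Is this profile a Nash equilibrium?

Check Colleen's indifference given Rowan's mix p = 16/33:
  payoff from X = -41/33; payoff from Y = -41/33 — equal.
Check Rowan's indifference given Colleen's mix q = 1/6:
  payoff from X = -5/6; payoff from Y = -5/6 — equal.
Both players are indifferent, so neither can profitably deviate.

Yes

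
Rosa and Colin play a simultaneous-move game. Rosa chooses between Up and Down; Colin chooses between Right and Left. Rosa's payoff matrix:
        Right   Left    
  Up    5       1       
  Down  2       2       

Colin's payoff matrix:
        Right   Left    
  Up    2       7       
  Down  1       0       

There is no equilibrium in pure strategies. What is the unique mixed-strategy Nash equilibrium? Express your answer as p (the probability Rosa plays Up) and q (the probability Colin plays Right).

For Colin to be willing to mix, Colin must be indifferent between Right and Left, which pins down Rosa's mix.
  Colin's expected payoff from Right: p·2 + (1−p)·1 = p + 1
  Colin's expected payoff from Left: p·7 + (1−p)·0 = 7p
  p + 1 = 7p  ⇒  -6p = -1  ⇒  p = 1/6.
For Rosa to be willing to mix, Rosa must be indifferent between Up and Down, which pins down Colin's mix.
  Rosa's expected payoff from Up: q·5 + (1−q)·1 = 4q + 1
  Rosa's expected payoff from Down: q·2 + (1−q)·2 = 2
  4q + 1 = 2  ⇒  4q = 1  ⇒  q = 1/4.

p = 1/6, q = 1/4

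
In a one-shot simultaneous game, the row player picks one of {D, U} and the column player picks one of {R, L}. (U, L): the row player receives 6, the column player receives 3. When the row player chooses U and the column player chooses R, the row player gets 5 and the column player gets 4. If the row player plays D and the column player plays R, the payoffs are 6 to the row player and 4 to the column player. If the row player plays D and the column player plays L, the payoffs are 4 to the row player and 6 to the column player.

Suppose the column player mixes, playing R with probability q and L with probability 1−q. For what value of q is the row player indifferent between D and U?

q = 2/3

In a mixed equilibrium the row player is indifferent between D and U; this condition fixes q.
  the row player's expected payoff from D: q·6 + (1−q)·4 = 2q + 4
  the row player's expected payoff from U: q·5 + (1−q)·6 = -q + 6
  2q + 4 = -q + 6  ⇒  3q = 2  ⇒  q = 2/3.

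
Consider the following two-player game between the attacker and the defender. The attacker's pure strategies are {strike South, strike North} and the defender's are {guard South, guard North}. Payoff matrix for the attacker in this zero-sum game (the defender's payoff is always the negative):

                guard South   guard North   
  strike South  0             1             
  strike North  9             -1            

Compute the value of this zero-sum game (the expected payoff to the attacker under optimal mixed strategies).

Set the attacker's expected payoff from strike South equal to that from strike North:
  the attacker's payoff to strike South: q·0 + (1−q)·1 = -q + 1
  the attacker's payoff to strike North: q·9 + (1−q)·(-1) = 10q - 1
  -q + 1 = 10q - 1  ⇒  -11q = -2  ⇒  q = 2/11.
The value is the attacker's expected payoff against this mix (using strike South): (2/11)·0 + (9/11)·1 = 9/11.

v = 9/11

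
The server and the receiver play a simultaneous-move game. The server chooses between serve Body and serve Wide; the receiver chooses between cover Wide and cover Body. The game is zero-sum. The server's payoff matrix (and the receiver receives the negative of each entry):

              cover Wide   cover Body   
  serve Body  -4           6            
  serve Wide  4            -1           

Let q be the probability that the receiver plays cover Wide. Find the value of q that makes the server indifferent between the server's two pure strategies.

In a mixed equilibrium the server is indifferent between serve Body and serve Wide; this condition fixes q.
  the server's expected payoff from serve Body: q·(-4) + (1−q)·6 = -10q + 6
  the server's expected payoff from serve Wide: q·4 + (1−q)·(-1) = 5q - 1
  -10q + 6 = 5q - 1  ⇒  -15q = -7  ⇒  q = 7/15.

q = 7/15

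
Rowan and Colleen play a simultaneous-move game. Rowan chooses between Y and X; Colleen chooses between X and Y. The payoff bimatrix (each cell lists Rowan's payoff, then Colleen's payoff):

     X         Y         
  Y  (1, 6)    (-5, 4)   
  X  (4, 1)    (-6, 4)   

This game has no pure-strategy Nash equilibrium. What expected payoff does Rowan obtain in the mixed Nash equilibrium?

-7/2

In a mixed equilibrium Rowan is indifferent between Y and X; this condition fixes q.
  Rowan's expected payoff from Y: q·1 + (1−q)·(-5) = 6q - 5
  Rowan's expected payoff from X: q·4 + (1−q)·(-6) = 10q - 6
  6q - 5 = 10q - 6  ⇒  -4q = -1  ⇒  q = 1/4.
At equilibrium Rowan is indifferent across rows, so Rowan's payoff equals the payoff from Y: (1/4)·1 + (3/4)·(-5) = -7/2.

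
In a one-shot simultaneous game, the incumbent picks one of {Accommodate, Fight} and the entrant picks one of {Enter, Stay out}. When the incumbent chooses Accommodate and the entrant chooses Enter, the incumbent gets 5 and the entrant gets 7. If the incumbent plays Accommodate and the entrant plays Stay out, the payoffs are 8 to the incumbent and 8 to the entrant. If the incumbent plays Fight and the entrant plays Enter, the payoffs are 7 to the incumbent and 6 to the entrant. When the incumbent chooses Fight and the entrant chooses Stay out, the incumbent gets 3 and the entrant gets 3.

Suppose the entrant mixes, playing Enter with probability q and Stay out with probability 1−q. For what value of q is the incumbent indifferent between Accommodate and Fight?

The incumbent's indifference between Accommodate and Fight determines the entrant's mixing probability q:
  the incumbent's payoff from Accommodate: q·5 + (1−q)·8 = -3q + 8
  the incumbent's payoff from Fight: q·7 + (1−q)·3 = 4q + 3
  -3q + 8 = 4q + 3  ⇒  -7q = -5  ⇒  q = 5/7.

q = 5/7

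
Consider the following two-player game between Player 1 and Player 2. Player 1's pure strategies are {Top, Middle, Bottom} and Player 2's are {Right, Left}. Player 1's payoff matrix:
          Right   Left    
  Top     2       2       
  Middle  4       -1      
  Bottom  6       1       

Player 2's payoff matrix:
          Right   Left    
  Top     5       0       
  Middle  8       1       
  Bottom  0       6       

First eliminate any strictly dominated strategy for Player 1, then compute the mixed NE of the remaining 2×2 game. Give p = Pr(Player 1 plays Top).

p = 6/11

Player 1's strategy Middle is strictly dominated by Bottom: 6 > 4 and 1 > -1. Eliminate Middle.
Set Player 2's expected payoff from Right equal to that from Left:
  Player 2's payoff to Right: p·5 + (1−p)·0 = 5p
  Player 2's payoff to Left: p·0 + (1−p)·6 = -6p + 6
  5p = -6p + 6  ⇒  11p = 6  ⇒  p = 6/11.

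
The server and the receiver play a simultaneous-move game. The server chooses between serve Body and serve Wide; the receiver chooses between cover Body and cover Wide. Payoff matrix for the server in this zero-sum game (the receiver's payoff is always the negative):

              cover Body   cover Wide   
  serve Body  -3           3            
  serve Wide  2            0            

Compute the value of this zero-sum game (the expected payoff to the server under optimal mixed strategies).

v = 3/4

For the server to be willing to mix, the server must be indifferent between serve Body and serve Wide, which pins down the receiver's mix.
  the server's payoff from serve Body: q·(-3) + (1−q)·3 = -6q + 3
  the server's payoff from serve Wide: q·2 + (1−q)·0 = 2q
  -6q + 3 = 2q  ⇒  -8q = -3  ⇒  q = 3/8.
The value is the server's expected payoff against this mix (using serve Body): (3/8)·(-3) + (5/8)·3 = 3/4.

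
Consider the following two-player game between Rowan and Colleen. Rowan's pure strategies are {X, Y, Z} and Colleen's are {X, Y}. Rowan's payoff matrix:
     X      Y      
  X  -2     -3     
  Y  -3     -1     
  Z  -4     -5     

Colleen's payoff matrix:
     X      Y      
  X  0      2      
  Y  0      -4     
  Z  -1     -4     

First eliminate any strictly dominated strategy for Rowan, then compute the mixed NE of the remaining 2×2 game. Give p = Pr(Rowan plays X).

p = 2/3

Rowan's strategy Z is strictly dominated by X: -2 > -4 and -3 > -5. Eliminate Z.
Set Colleen's expected payoff from X equal to that from Y:
  Colleen's expected payoff from X: p·0 + (1−p)·0 = 0
  Colleen's expected payoff from Y: p·2 + (1−p)·(-4) = 6p - 4
  0 = 6p - 4  ⇒  -6p = -4  ⇒  p = 2/3.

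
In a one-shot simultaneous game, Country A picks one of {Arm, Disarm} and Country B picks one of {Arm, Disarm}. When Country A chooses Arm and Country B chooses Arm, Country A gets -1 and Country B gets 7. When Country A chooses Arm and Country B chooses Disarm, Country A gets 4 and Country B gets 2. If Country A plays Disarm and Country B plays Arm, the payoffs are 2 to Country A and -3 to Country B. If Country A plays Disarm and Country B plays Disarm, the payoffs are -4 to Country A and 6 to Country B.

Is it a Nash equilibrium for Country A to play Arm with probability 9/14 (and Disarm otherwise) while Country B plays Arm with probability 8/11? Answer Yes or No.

Check Country B's indifference given Country A's mix p = 9/14:
  payoff from Arm = 24/7; payoff from Disarm = 24/7 — equal.
Check Country A's indifference given Country B's mix q = 8/11:
  payoff from Arm = 4/11; payoff from Disarm = 4/11 — equal.
Both players are indifferent, so neither can profitably deviate.

Yes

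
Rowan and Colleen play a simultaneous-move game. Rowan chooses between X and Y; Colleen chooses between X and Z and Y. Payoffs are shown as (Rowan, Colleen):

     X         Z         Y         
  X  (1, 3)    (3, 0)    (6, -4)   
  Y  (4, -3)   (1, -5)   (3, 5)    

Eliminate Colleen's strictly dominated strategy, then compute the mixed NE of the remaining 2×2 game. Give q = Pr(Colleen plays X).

q = 1/2

Colleen's strategy Z is strictly dominated by X: 3 > 0 and -3 > -5. Eliminate Z.
In a mixed equilibrium Rowan is indifferent between X and Y; this condition fixes q.
  Rowan's expected payoff from X: q·1 + (1−q)·6 = -5q + 6
  Rowan's expected payoff from Y: q·4 + (1−q)·3 = q + 3
  -5q + 6 = q + 3  ⇒  -6q = -3  ⇒  q = 1/2.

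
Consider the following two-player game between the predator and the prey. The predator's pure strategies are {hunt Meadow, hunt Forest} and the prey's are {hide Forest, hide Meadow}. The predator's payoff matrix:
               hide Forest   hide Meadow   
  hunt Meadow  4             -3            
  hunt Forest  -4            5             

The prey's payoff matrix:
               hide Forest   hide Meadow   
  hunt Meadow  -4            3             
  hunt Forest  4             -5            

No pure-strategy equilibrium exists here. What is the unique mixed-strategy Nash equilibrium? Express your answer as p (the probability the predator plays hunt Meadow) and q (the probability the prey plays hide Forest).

p = 9/16, q = 1/2

Set the prey's expected payoff from hide Forest equal to that from hide Meadow:
  the prey's payoff from hide Forest: p·(-4) + (1−p)·4 = -8p + 4
  the prey's payoff from hide Meadow: p·3 + (1−p)·(-5) = 8p - 5
  -8p + 4 = 8p - 5  ⇒  -16p = -9  ⇒  p = 9/16.
The predator's indifference between hunt Meadow and hunt Forest determines the prey's mixing probability q:
  the predator's payoff from hunt Meadow: q·4 + (1−q)·(-3) = 7q - 3
  the predator's payoff from hunt Forest: q·(-4) + (1−q)·5 = -9q + 5
  7q - 3 = -9q + 5  ⇒  16q = 8  ⇒  q = 1/2.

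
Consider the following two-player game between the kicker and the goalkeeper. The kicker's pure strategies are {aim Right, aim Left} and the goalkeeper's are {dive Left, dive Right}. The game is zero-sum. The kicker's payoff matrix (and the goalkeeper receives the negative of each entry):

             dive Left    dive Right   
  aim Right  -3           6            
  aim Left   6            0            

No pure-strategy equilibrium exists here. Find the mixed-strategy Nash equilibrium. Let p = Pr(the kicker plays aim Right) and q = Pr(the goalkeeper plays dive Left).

The goalkeeper's indifference between dive Left and dive Right determines the kicker's mixing probability p:
  the goalkeeper's expected payoff from dive Left: p·3 + (1−p)·(-6) = 9p - 6
  the goalkeeper's expected payoff from dive Right: p·(-6) + (1−p)·0 = -6p
  9p - 6 = -6p  ⇒  15p = 6  ⇒  p = 2/5.
In a mixed equilibrium the kicker is indifferent between aim Right and aim Left; this condition fixes q.
  the kicker's expected payoff from aim Right: q·(-3) + (1−q)·6 = -9q + 6
  the kicker's expected payoff from aim Left: q·6 + (1−q)·0 = 6q
  -9q + 6 = 6q  ⇒  -15q = -6  ⇒  q = 2/5.

p = 2/5, q = 2/5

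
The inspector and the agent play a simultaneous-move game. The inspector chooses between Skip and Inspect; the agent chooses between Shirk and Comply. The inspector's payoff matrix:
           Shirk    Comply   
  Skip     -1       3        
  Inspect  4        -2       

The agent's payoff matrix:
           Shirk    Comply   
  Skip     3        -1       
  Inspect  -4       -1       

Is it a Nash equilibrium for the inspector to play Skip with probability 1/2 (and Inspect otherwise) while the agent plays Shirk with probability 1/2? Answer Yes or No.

Given the inspector's mix p = 1/2, the agent's payoff from Shirk is -1/2 but from Comply is -1. The agent strictly prefers Shirk, so the agent would not mix.
So the proposed profile is not a Nash equilibrium.

No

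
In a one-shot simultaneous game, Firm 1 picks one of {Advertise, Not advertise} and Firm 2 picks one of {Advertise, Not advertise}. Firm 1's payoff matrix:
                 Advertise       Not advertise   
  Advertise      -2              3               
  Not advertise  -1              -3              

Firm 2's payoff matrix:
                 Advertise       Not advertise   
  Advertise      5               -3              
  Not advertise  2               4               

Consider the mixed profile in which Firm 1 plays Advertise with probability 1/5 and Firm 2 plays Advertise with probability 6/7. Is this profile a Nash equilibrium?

Check Firm 2's indifference given Firm 1's mix p = 1/5:
  payoff from Advertise = 13/5; payoff from Not advertise = 13/5 — equal.
Check Firm 1's indifference given Firm 2's mix q = 6/7:
  payoff from Advertise = -9/7; payoff from Not advertise = -9/7 — equal.
Both players are indifferent, so neither can profitably deviate.

Yes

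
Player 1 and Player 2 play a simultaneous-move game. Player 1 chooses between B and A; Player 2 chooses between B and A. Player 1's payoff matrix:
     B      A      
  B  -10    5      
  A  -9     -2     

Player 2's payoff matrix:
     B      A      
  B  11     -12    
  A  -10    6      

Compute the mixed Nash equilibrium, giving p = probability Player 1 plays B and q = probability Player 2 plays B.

p = 16/39, q = 7/8

Player 1's mix must leave Player 2 indifferent between B and A.
  Player 2's expected payoff from B: p·11 + (1−p)·(-10) = 21p - 10
  Player 2's expected payoff from A: p·(-12) + (1−p)·6 = -18p + 6
  21p - 10 = -18p + 6  ⇒  39p = 16  ⇒  p = 16/39.
Player 1's indifference between B and A determines Player 2's mixing probability q:
  Player 1's payoff from B: q·(-10) + (1−q)·5 = -15q + 5
  Player 1's payoff from A: q·(-9) + (1−q)·(-2) = -7q - 2
  -15q + 5 = -7q - 2  ⇒  -8q = -7  ⇒  q = 7/8.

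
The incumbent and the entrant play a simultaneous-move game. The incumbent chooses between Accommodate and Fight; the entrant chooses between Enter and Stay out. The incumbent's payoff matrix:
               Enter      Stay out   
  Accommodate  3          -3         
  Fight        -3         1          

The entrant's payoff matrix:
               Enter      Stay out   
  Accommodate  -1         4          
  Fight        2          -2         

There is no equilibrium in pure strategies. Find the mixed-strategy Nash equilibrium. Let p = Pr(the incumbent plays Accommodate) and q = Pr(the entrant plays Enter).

The incumbent's mix must leave the entrant indifferent between Enter and Stay out.
  the entrant's expected payoff from Enter: p·(-1) + (1−p)·2 = -3p + 2
  the entrant's expected payoff from Stay out: p·4 + (1−p)·(-2) = 6p - 2
  -3p + 2 = 6p - 2  ⇒  -9p = -4  ⇒  p = 4/9.
For the incumbent to be willing to mix, the incumbent must be indifferent between Accommodate and Fight, which pins down the entrant's mix.
  the incumbent's payoff from Accommodate: q·3 + (1−q)·(-3) = 6q - 3
  the incumbent's payoff from Fight: q·(-3) + (1−q)·1 = -4q + 1
  6q - 3 = -4q + 1  ⇒  10q = 4  ⇒  q = 2/5.

p = 4/9, q = 2/5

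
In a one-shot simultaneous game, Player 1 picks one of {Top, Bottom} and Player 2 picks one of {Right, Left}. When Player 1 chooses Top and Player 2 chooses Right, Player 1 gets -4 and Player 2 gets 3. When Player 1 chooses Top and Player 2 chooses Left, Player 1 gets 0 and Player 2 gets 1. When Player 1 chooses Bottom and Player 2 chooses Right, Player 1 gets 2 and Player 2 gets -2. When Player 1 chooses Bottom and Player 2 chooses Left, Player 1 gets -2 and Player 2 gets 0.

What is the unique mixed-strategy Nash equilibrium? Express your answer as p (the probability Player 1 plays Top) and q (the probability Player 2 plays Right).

Player 2's indifference between Right and Left determines Player 1's mixing probability p:
  Player 2's payoff from Right: p·3 + (1−p)·(-2) = 5p - 2
  Player 2's payoff from Left: p·1 + (1−p)·0 = p
  5p - 2 = p  ⇒  4p = 2  ⇒  p = 1/2.
Player 2's mix must leave Player 1 indifferent between Top and Bottom.
  Player 1's expected payoff from Top: q·(-4) + (1−q)·0 = -4q
  Player 1's expected payoff from Bottom: q·2 + (1−q)·(-2) = 4q - 2
  -4q = 4q - 2  ⇒  -8q = -2  ⇒  q = 1/4.

p = 1/2, q = 1/4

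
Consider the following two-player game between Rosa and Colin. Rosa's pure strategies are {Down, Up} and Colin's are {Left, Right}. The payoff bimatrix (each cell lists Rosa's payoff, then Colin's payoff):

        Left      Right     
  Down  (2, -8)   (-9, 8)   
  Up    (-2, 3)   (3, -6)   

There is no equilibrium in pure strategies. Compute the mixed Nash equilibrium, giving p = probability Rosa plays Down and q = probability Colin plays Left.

p = 9/25, q = 3/4

Rosa's mix must leave Colin indifferent between Left and Right.
  Colin's payoff from Left: p·(-8) + (1−p)·3 = -11p + 3
  Colin's payoff from Right: p·8 + (1−p)·(-6) = 14p - 6
  -11p + 3 = 14p - 6  ⇒  -25p = -9  ⇒  p = 9/25.
For Rosa to be willing to mix, Rosa must be indifferent between Down and Up, which pins down Colin's mix.
  Rosa's payoff to Down: q·2 + (1−q)·(-9) = 11q - 9
  Rosa's payoff to Up: q·(-2) + (1−q)·3 = -5q + 3
  11q - 9 = -5q + 3  ⇒  16q = 12  ⇒  q = 3/4.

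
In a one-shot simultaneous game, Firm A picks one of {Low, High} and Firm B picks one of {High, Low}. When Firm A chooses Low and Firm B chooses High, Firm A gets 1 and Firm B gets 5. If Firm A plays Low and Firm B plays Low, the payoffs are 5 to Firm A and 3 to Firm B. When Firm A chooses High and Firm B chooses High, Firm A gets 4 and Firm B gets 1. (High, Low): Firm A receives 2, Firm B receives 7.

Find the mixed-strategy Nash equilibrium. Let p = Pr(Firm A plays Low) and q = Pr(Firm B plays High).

p = 3/4, q = 1/2

In a mixed equilibrium Firm B is indifferent between High and Low; this condition fixes p.
  Firm B's payoff to High: p·5 + (1−p)·1 = 4p + 1
  Firm B's payoff to Low: p·3 + (1−p)·7 = -4p + 7
  4p + 1 = -4p + 7  ⇒  8p = 6  ⇒  p = 3/4.
Set Firm A's expected payoff from Low equal to that from High:
  Firm A's payoff to Low: q·1 + (1−q)·5 = -4q + 5
  Firm A's payoff to High: q·4 + (1−q)·2 = 2q + 2
  -4q + 5 = 2q + 2  ⇒  -6q = -3  ⇒  q = 1/2.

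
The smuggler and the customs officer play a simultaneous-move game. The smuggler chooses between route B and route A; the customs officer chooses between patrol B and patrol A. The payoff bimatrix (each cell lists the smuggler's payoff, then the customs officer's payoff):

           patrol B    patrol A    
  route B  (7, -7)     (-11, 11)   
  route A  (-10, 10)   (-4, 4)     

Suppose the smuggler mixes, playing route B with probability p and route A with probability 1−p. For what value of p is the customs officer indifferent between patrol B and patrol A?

For the customs officer to be willing to mix, the customs officer must be indifferent between patrol B and patrol A, which pins down the smuggler's mix.
  the customs officer's payoff from patrol B: p·(-7) + (1−p)·10 = -17p + 10
  the customs officer's payoff from patrol A: p·11 + (1−p)·4 = 7p + 4
  -17p + 10 = 7p + 4  ⇒  -24p = -6  ⇒  p = 1/4.

p = 1/4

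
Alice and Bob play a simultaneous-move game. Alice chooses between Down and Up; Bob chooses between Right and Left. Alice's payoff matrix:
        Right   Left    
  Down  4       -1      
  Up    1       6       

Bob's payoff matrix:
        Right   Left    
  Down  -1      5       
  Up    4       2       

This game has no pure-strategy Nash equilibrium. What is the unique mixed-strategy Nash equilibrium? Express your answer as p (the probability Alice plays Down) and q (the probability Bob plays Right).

For Bob to be willing to mix, Bob must be indifferent between Right and Left, which pins down Alice's mix.
  Bob's payoff to Right: p·(-1) + (1−p)·4 = -5p + 4
  Bob's payoff to Left: p·5 + (1−p)·2 = 3p + 2
  -5p + 4 = 3p + 2  ⇒  -8p = -2  ⇒  p = 1/4.
Alice's indifference between Down and Up determines Bob's mixing probability q:
  Alice's expected payoff from Down: q·4 + (1−q)·(-1) = 5q - 1
  Alice's expected payoff from Up: q·1 + (1−q)·6 = -5q + 6
  5q - 1 = -5q + 6  ⇒  10q = 7  ⇒  q = 7/10.

p = 1/4, q = 7/10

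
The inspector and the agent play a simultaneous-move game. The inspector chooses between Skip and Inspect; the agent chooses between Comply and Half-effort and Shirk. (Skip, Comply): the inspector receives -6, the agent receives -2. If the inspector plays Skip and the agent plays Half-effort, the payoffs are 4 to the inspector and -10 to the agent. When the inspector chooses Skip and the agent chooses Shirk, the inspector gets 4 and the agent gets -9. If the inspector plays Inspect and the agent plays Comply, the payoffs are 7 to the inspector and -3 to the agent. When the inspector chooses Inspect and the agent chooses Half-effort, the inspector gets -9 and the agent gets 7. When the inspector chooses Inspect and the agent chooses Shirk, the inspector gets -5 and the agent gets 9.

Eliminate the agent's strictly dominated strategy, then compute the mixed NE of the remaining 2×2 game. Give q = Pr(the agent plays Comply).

The agent's strategy Half-effort is strictly dominated by Shirk: -9 > -10 and 9 > 7. Eliminate Half-effort.
The inspector's indifference between Skip and Inspect determines the agent's mixing probability q:
  the inspector's expected payoff from Skip: q·(-6) + (1−q)·4 = -10q + 4
  the inspector's expected payoff from Inspect: q·7 + (1−q)·(-5) = 12q - 5
  -10q + 4 = 12q - 5  ⇒  -22q = -9  ⇒  q = 9/22.

q = 9/22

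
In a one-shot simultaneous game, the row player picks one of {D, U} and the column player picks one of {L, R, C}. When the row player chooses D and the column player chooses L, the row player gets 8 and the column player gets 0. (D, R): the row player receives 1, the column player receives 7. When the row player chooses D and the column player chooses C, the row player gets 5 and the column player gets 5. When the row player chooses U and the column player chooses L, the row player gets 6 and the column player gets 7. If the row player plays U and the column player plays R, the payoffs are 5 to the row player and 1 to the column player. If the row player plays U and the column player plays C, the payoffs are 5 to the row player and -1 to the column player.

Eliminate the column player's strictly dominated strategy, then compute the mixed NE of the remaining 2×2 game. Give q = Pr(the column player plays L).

q = 2/3

The column player's strategy C is strictly dominated by R: 7 > 5 and 1 > -1. Eliminate C.
Set the row player's expected payoff from D equal to that from U:
  the row player's payoff to D: q·8 + (1−q)·1 = 7q + 1
  the row player's payoff to U: q·6 + (1−q)·5 = q + 5
  7q + 1 = q + 5  ⇒  6q = 4  ⇒  q = 2/3.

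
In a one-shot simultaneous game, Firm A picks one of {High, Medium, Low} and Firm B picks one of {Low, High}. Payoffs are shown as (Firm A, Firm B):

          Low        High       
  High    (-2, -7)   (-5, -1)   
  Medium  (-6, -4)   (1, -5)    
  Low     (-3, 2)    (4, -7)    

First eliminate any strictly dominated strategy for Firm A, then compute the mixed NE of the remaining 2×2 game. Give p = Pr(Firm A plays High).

p = 3/5

Firm A's strategy Medium is strictly dominated by Low: -3 > -6 and 4 > 1. Eliminate Medium.
Set Firm B's expected payoff from Low equal to that from High:
  Firm B's payoff to Low: p·(-7) + (1−p)·2 = -9p + 2
  Firm B's payoff to High: p·(-1) + (1−p)·(-7) = 6p - 7
  -9p + 2 = 6p - 7  ⇒  -15p = -9  ⇒  p = 3/5.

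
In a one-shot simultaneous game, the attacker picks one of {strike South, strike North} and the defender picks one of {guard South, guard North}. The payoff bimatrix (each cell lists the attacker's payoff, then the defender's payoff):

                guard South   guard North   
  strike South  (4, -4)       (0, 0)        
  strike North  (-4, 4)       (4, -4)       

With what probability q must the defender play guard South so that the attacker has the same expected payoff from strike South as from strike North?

q = 1/3

The defender's mix must leave the attacker indifferent between strike South and strike North.
  the attacker's expected payoff from strike South: q·4 + (1−q)·0 = 4q
  the attacker's expected payoff from strike North: q·(-4) + (1−q)·4 = -8q + 4
  4q = -8q + 4  ⇒  12q = 4  ⇒  q = 1/3.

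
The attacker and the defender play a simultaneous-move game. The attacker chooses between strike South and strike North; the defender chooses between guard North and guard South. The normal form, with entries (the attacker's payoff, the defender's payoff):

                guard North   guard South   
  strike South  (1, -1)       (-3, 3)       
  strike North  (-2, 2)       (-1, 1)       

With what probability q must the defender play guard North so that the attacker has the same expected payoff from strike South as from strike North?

q = 2/5

In a mixed equilibrium the attacker is indifferent between strike South and strike North; this condition fixes q.
  the attacker's payoff from strike South: q·1 + (1−q)·(-3) = 4q - 3
  the attacker's payoff from strike North: q·(-2) + (1−q)·(-1) = -q - 1
  4q - 3 = -q - 1  ⇒  5q = 2  ⇒  q = 2/5.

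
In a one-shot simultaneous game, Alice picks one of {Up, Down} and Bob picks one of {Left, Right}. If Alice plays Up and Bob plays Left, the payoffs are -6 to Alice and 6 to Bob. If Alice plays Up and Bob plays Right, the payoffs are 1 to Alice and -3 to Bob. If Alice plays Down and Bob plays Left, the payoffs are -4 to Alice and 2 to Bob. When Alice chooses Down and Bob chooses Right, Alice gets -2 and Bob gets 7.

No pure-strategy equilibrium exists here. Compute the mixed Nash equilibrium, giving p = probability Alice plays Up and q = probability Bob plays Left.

Alice's mix must leave Bob indifferent between Left and Right.
  Bob's payoff from Left: p·6 + (1−p)·2 = 4p + 2
  Bob's payoff from Right: p·(-3) + (1−p)·7 = -10p + 7
  4p + 2 = -10p + 7  ⇒  14p = 5  ⇒  p = 5/14.
Alice's indifference between Up and Down determines Bob's mixing probability q:
  Alice's expected payoff from Up: q·(-6) + (1−q)·1 = -7q + 1
  Alice's expected payoff from Down: q·(-4) + (1−q)·(-2) = -2q - 2
  -7q + 1 = -2q - 2  ⇒  -5q = -3  ⇒  q = 3/5.

p = 5/14, q = 3/5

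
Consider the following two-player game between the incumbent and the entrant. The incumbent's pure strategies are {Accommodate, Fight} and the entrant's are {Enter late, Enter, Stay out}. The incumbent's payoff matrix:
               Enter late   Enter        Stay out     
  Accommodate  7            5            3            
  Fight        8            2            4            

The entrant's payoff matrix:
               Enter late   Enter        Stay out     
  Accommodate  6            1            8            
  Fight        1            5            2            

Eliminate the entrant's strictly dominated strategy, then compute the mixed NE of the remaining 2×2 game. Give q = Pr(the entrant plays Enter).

q = 1/4

The entrant's strategy Enter late is strictly dominated by Stay out: 8 > 6 and 2 > 1. Eliminate Enter late.
The incumbent's indifference between Accommodate and Fight determines the entrant's mixing probability q:
  the incumbent's payoff from Accommodate: q·5 + (1−q)·3 = 2q + 3
  the incumbent's payoff from Fight: q·2 + (1−q)·4 = -2q + 4
  2q + 3 = -2q + 4  ⇒  4q = 1  ⇒  q = 1/4.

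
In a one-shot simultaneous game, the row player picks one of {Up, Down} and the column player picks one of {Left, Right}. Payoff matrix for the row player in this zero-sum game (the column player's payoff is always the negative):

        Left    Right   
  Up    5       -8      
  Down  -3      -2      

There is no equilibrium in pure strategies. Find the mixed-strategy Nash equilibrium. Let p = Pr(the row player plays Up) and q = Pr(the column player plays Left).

p = 1/14, q = 3/7

In a mixed equilibrium the column player is indifferent between Left and Right; this condition fixes p.
  the column player's payoff to Left: p·(-5) + (1−p)·3 = -8p + 3
  the column player's payoff to Right: p·8 + (1−p)·2 = 6p + 2
  -8p + 3 = 6p + 2  ⇒  -14p = -1  ⇒  p = 1/14.
In a mixed equilibrium the row player is indifferent between Up and Down; this condition fixes q.
  the row player's payoff to Up: q·5 + (1−q)·(-8) = 13q - 8
  the row player's payoff to Down: q·(-3) + (1−q)·(-2) = -q - 2
  13q - 8 = -q - 2  ⇒  14q = 6  ⇒  q = 3/7.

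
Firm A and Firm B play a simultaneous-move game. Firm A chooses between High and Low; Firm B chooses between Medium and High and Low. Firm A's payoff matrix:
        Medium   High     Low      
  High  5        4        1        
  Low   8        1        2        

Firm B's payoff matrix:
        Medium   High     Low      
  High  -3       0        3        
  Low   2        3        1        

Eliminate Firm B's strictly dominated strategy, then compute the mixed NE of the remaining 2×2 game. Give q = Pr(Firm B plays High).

q = 1/4

Firm B's strategy Medium is strictly dominated by High: 0 > -3 and 3 > 2. Eliminate Medium.
Firm B's mix must leave Firm A indifferent between High and Low.
  Firm A's payoff to High: q·4 + (1−q)·1 = 3q + 1
  Firm A's payoff to Low: q·1 + (1−q)·2 = -q + 2
  3q + 1 = -q + 2  ⇒  4q = 1  ⇒  q = 1/4.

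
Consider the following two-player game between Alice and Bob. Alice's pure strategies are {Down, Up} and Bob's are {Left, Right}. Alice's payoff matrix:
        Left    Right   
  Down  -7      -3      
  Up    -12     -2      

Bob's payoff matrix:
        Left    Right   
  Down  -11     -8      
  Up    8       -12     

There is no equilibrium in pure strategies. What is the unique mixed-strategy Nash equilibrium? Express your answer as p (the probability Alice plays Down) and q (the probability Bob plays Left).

p = 20/23, q = 1/6

In a mixed equilibrium Bob is indifferent between Left and Right; this condition fixes p.
  Bob's expected payoff from Left: p·(-11) + (1−p)·8 = -19p + 8
  Bob's expected payoff from Right: p·(-8) + (1−p)·(-12) = 4p - 12
  -19p + 8 = 4p - 12  ⇒  -23p = -20  ⇒  p = 20/23.
In a mixed equilibrium Alice is indifferent between Down and Up; this condition fixes q.
  Alice's payoff from Down: q·(-7) + (1−q)·(-3) = -4q - 3
  Alice's payoff from Up: q·(-12) + (1−q)·(-2) = -10q - 2
  -4q - 3 = -10q - 2  ⇒  6q = 1  ⇒  q = 1/6.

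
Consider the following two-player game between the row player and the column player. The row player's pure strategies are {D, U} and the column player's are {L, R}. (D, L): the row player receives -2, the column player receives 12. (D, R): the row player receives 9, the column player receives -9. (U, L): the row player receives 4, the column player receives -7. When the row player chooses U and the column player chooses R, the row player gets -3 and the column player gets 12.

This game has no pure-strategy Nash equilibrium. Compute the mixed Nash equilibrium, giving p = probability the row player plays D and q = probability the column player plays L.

p = 19/40, q = 2/3

In a mixed equilibrium the column player is indifferent between L and R; this condition fixes p.
  the column player's expected payoff from L: p·12 + (1−p)·(-7) = 19p - 7
  the column player's expected payoff from R: p·(-9) + (1−p)·12 = -21p + 12
  19p - 7 = -21p + 12  ⇒  40p = 19  ⇒  p = 19/40.
The column player's mix must leave the row player indifferent between D and U.
  the row player's payoff from D: q·(-2) + (1−q)·9 = -11q + 9
  the row player's payoff from U: q·4 + (1−q)·(-3) = 7q - 3
  -11q + 9 = 7q - 3  ⇒  -18q = -12  ⇒  q = 2/3.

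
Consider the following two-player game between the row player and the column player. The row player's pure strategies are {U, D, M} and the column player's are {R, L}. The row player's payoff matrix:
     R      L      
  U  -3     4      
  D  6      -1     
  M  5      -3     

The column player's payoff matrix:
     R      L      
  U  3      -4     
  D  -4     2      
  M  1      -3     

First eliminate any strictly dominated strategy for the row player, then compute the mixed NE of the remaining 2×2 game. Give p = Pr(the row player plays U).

The row player's strategy M is strictly dominated by D: 6 > 5 and -1 > -3. Eliminate M.
For the column player to be willing to mix, the column player must be indifferent between R and L, which pins down the row player's mix.
  the column player's expected payoff from R: p·3 + (1−p)·(-4) = 7p - 4
  the column player's expected payoff from L: p·(-4) + (1−p)·2 = -6p + 2
  7p - 4 = -6p + 2  ⇒  13p = 6  ⇒  p = 6/13.

p = 6/13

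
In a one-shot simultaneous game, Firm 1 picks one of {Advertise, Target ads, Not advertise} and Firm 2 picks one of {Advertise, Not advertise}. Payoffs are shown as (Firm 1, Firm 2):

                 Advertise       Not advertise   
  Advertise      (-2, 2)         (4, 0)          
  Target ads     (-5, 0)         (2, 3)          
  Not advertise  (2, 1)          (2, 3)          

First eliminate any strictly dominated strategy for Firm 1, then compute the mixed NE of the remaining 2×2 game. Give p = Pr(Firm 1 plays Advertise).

p = 1/2

Firm 1's strategy Target ads is strictly dominated by Advertise: -2 > -5 and 4 > 2. Eliminate Target ads.
In a mixed equilibrium Firm 2 is indifferent between Advertise and Not advertise; this condition fixes p.
  Firm 2's expected payoff from Advertise: p·2 + (1−p)·1 = p + 1
  Firm 2's expected payoff from Not advertise: p·0 + (1−p)·3 = -3p + 3
  p + 1 = -3p + 3  ⇒  4p = 2  ⇒  p = 1/2.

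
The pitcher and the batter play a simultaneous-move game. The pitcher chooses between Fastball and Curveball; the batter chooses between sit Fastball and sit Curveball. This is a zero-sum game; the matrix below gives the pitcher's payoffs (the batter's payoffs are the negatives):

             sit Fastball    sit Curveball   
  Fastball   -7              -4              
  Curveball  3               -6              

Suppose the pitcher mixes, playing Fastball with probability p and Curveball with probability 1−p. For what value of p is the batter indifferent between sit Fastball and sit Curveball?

p = 3/4

The batter's indifference between sit Fastball and sit Curveball determines the pitcher's mixing probability p:
  the batter's payoff from sit Fastball: p·7 + (1−p)·(-3) = 10p - 3
  the batter's payoff from sit Curveball: p·4 + (1−p)·6 = -2p + 6
  10p - 3 = -2p + 6  ⇒  12p = 9  ⇒  p = 3/4.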